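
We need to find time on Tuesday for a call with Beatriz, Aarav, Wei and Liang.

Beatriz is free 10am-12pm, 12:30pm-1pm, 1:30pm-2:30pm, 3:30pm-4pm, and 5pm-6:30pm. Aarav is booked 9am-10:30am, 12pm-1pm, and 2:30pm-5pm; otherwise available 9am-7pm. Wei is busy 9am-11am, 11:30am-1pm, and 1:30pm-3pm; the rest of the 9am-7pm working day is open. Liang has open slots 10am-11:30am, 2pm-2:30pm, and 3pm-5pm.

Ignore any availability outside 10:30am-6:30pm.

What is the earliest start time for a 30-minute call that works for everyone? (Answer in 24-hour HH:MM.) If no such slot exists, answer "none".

Aarav free within 09:00–19:00: 10:30–12:00, 13:00–14:30, 17:00–19:00.
Wei free within 09:00–19:00: 11:00–11:30, 13:00–13:30, 15:00–19:00.
Beatriz ∩ Aarav: 10:30–12:00, 13:30–14:30, 17:00–18:30.
Beatriz ∩ Aarav ∩ Wei: 11:00–11:30, 17:00–18:30.
Beatriz ∩ Aarav ∩ Wei ∩ Liang: 11:00–11:30.
Restricted to 10:30–18:30: 11:00–11:30.
Windows ≥ 30 min: 11:00–11:30.
Earliest such window starts at 11:00.

11:00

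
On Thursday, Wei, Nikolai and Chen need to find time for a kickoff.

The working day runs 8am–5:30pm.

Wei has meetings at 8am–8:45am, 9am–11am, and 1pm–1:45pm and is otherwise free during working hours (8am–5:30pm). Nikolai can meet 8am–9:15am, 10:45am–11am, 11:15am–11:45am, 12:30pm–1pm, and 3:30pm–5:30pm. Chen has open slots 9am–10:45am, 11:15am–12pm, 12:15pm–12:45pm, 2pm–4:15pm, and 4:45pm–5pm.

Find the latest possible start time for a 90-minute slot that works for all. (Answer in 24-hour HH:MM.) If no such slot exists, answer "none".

none

Wei free within 08:00–17:30: 08:45–09:00, 11:00–13:00, 13:45–17:30.
Wei ∩ Nikolai: 08:45–09:00, 11:15–11:45, 12:30–13:00, 15:30–17:30.
Wei ∩ Nikolai ∩ Chen: 11:15–11:45, 12:30–12:45, 15:30–16:15, 16:45–17:00.
Windows ≥ 90 min: (none).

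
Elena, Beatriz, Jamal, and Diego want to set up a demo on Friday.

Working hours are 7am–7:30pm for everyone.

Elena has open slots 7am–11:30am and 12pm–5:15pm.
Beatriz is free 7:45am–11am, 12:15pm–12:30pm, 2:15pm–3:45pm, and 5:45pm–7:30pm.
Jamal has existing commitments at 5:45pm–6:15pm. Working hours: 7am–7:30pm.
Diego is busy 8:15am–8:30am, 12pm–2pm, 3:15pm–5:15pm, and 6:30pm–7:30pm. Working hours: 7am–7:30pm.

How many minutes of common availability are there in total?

Jamal free within 07:00–19:30: 07:00–17:45, 18:15–19:30.
Diego free within 07:00–19:30: 07:00–08:15, 08:30–12:00, 14:00–15:15, 17:15–18:30.
Elena ∩ Beatriz: 07:45–11:00, 12:15–12:30, 14:15–15:45.
Elena ∩ Beatriz ∩ Jamal: 07:45–11:00, 12:15–12:30, 14:15–15:45.
Elena ∩ Beatriz ∩ Jamal ∩ Diego: 07:45–08:15, 08:30–11:00, 14:15–15:15.
Total common minutes: 30 + 150 + 60 = 240.

240 minutes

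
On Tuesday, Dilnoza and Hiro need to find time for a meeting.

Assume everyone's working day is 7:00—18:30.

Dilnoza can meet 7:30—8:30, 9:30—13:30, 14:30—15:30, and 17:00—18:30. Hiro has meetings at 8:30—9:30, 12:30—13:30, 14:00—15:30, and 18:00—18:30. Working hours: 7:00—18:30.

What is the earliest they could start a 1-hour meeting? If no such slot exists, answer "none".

07:30

Hiro free within 07:00–18:30: 07:00–08:30, 09:30–12:30, 13:30–14:00, 15:30–18:00.
Dilnoza ∩ Hiro: 07:30–08:30, 09:30–12:30, 17:00–18:00.
Windows ≥ 60 min: 07:30–08:30, 09:30–12:30, 17:00–18:00.
Earliest such window starts at 07:30.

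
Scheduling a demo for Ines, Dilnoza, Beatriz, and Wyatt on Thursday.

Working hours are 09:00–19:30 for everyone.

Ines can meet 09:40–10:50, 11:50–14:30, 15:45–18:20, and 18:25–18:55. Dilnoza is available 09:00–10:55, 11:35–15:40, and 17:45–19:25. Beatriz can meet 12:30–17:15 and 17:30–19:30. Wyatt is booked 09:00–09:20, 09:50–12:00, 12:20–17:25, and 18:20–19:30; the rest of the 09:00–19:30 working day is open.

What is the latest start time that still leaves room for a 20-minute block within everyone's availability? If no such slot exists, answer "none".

18:00

Wyatt free within 09:00–19:30: 09:20–09:50, 12:00–12:20, 17:25–18:20.
Ines ∩ Dilnoza: 09:40–10:50, 11:50–14:30, 17:45–18:20, 18:25–18:55.
Ines ∩ Dilnoza ∩ Beatriz: 12:30–14:30, 17:45–18:20, 18:25–18:55.
Ines ∩ Dilnoza ∩ Beatriz ∩ Wyatt: 17:45–18:20.
Windows ≥ 20 min: 17:45–18:20.
Latest start in the last window 17:45–18:20 is 18:20 − 20 min = 18:00.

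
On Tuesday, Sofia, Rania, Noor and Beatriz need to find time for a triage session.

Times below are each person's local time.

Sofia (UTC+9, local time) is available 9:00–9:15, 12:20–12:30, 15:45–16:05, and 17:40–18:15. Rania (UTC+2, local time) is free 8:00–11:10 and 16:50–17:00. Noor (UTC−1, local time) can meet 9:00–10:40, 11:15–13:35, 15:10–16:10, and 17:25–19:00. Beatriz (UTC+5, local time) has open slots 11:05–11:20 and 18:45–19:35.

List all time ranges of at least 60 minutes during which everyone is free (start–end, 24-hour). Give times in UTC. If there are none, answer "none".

none

Sofia → UTC: 00:00–00:15, 03:20–03:30, 06:45–07:05, 08:40–09:15.
Rania → UTC: 06:00–09:10, 14:50–15:00.
Noor → UTC: 10:00–11:40, 12:15–14:35, 16:10–17:10, 18:25–20:00.
Beatriz → UTC: 06:05–06:20, 13:45–14:35.
Sofia ∩ Rania: 06:45–07:05, 08:40–09:10.
Sofia ∩ Rania ∩ Noor: (none).
Sofia ∩ Rania ∩ Noor ∩ Beatriz: (none).
Windows ≥ 60 min: (none).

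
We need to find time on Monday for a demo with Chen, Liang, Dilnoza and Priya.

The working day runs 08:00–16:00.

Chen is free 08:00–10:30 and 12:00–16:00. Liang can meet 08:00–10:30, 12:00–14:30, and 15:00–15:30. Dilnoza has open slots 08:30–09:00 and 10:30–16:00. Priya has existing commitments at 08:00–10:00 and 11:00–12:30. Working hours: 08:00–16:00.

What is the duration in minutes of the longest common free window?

120 minutes

Priya free within 08:00–16:00: 10:00–11:00, 12:30–16:00.
Chen ∩ Liang: 08:00–10:30, 12:00–14:30, 15:00–15:30.
Chen ∩ Liang ∩ Dilnoza: 08:30–09:00, 12:00–14:30, 15:00–15:30.
Chen ∩ Liang ∩ Dilnoza ∩ Priya: 12:30–14:30, 15:00–15:30.
Common window lengths: 120, 30 min; longest is 120.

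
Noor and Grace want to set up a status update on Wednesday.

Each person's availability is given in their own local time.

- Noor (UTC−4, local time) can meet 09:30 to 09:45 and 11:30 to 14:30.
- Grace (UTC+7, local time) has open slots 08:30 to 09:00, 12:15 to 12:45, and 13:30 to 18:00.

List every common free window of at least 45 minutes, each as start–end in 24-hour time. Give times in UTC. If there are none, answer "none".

none

Noor → UTC: 13:30–13:45, 15:30–18:30.
Grace → UTC: 01:30–02:00, 05:15–05:45, 06:30–11:00.
Noor ∩ Grace: (none).
Windows ≥ 45 min: (none).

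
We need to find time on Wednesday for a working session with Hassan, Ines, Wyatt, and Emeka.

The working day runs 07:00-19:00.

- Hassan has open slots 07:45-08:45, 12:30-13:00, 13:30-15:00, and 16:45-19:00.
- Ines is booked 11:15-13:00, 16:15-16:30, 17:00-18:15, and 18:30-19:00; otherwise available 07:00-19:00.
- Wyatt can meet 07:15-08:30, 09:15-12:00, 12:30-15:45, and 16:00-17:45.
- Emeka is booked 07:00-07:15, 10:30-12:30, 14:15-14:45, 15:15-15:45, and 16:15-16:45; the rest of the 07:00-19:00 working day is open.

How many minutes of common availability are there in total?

120 minutes

Ines free within 07:00–19:00: 07:00–11:15, 13:00–16:15, 16:30–17:00, 18:15–18:30.
Emeka free within 07:00–19:00: 07:15–10:30, 12:30–14:15, 14:45–15:15, 15:45–16:15, 16:45–19:00.
Hassan ∩ Ines: 07:45–08:45, 13:30–15:00, 16:45–17:00, 18:15–18:30.
Hassan ∩ Ines ∩ Wyatt: 07:45–08:30, 13:30–15:00, 16:45–17:00.
Hassan ∩ Ines ∩ Wyatt ∩ Emeka: 07:45–08:30, 13:30–14:15, 14:45–15:00, 16:45–17:00.
Total common minutes: 45 + 45 + 15 + 15 = 120.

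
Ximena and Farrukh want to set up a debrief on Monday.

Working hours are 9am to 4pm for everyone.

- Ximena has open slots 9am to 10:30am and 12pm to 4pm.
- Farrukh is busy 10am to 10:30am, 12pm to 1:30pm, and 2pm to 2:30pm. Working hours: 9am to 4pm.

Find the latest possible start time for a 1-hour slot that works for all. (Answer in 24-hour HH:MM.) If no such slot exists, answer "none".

15:00

Farrukh free within 09:00–16:00: 09:00–10:00, 10:30–12:00, 13:30–14:00, 14:30–16:00.
Ximena ∩ Farrukh: 09:00–10:00, 13:30–14:00, 14:30–16:00.
Windows ≥ 60 min: 09:00–10:00, 14:30–16:00.
Latest start in the last window 14:30–16:00 is 16:00 − 60 min = 15:00.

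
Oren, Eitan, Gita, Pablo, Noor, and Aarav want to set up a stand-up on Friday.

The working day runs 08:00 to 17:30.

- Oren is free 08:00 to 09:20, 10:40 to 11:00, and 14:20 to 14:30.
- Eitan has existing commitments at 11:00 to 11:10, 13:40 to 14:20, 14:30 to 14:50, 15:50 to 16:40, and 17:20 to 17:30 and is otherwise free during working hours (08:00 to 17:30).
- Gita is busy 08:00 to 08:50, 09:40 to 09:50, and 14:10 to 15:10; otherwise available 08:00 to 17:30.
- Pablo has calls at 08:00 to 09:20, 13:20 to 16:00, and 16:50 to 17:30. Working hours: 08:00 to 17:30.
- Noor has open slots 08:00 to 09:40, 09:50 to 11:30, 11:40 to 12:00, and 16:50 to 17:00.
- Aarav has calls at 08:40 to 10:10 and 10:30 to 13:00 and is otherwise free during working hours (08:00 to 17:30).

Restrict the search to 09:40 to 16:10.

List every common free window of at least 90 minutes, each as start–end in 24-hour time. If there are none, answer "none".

none

Eitan free within 08:00–17:30: 08:00–11:00, 11:10–13:40, 14:20–14:30, 14:50–15:50, 16:40–17:20.
Gita free within 08:00–17:30: 08:50–09:40, 09:50–14:10, 15:10–17:30.
Pablo free within 08:00–17:30: 09:20–13:20, 16:00–16:50.
Aarav free within 08:00–17:30: 08:00–08:40, 10:10–10:30, 13:00–17:30.
Oren ∩ Eitan: 08:00–09:20, 10:40–11:00, 14:20–14:30.
Oren ∩ Eitan ∩ Gita: 08:50–09:20, 10:40–11:00.
Oren ∩ Eitan ∩ Gita ∩ Pablo: 10:40–11:00.
Oren ∩ Eitan ∩ Gita ∩ Pablo ∩ Noor: 10:40–11:00.
Oren ∩ Eitan ∩ Gita ∩ Pablo ∩ Noor ∩ Aarav: (none).
Restricted to 09:40–16:10: (none).
Windows ≥ 90 min: (none).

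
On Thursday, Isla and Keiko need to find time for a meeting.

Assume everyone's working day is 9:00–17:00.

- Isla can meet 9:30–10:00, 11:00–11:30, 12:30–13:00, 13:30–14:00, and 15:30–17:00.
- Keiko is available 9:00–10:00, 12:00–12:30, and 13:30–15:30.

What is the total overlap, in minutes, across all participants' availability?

Isla ∩ Keiko: 09:30–10:00, 13:30–14:00.
Total common minutes: 30 + 30 = 60.

60 minutes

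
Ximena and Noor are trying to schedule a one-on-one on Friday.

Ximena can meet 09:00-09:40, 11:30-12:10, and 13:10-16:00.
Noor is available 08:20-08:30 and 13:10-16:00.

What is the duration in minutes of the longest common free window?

170 minutes

Ximena ∩ Noor: 13:10–16:00.
Single common window of 170 minutes.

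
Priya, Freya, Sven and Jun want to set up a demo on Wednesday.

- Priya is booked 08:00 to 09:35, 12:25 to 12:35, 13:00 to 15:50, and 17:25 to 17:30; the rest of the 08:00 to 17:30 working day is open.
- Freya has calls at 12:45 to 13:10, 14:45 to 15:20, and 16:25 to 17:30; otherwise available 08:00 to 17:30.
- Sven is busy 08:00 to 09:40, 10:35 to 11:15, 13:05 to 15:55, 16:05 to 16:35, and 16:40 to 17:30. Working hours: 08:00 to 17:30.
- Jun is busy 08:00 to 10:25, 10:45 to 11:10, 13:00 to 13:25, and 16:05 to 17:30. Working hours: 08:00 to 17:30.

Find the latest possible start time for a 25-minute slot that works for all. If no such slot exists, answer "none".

12:00

Priya free within 08:00–17:30: 09:35–12:25, 12:35–13:00, 15:50–17:25.
Freya free within 08:00–17:30: 08:00–12:45, 13:10–14:45, 15:20–16:25.
Sven free within 08:00–17:30: 09:40–10:35, 11:15–13:05, 15:55–16:05, 16:35–16:40.
Jun free within 08:00–17:30: 10:25–10:45, 11:10–13:00, 13:25–16:05.
Priya ∩ Freya: 09:35–12:25, 12:35–12:45, 15:50–16:25.
Priya ∩ Freya ∩ Sven: 09:40–10:35, 11:15–12:25, 12:35–12:45, 15:55–16:05.
Priya ∩ Freya ∩ Sven ∩ Jun: 10:25–10:35, 11:15–12:25, 12:35–12:45, 15:55–16:05.
Windows ≥ 25 min: 11:15–12:25.
Latest start in the last window 11:15–12:25 is 12:25 − 25 min = 12:00.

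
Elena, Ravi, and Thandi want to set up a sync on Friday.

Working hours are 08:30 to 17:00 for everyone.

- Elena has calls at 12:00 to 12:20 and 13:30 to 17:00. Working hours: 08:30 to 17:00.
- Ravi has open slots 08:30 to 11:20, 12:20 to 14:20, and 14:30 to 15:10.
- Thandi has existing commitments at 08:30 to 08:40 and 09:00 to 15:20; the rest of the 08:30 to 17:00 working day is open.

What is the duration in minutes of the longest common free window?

20 minutes

Elena free within 08:30–17:00: 08:30–12:00, 12:20–13:30.
Thandi free within 08:30–17:00: 08:40–09:00, 15:20–17:00.
Elena ∩ Ravi: 08:30–11:20, 12:20–13:30.
Elena ∩ Ravi ∩ Thandi: 08:40–09:00.
Single common window of 20 minutes.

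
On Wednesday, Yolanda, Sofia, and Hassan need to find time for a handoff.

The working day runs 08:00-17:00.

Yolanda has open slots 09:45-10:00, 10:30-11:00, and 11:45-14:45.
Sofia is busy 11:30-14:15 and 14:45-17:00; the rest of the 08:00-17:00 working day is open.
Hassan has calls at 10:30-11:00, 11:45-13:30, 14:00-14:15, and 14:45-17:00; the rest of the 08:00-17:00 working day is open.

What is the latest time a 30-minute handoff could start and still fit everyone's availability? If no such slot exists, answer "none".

14:15

Sofia free within 08:00–17:00: 08:00–11:30, 14:15–14:45.
Hassan free within 08:00–17:00: 08:00–10:30, 11:00–11:45, 13:30–14:00, 14:15–14:45.
Yolanda ∩ Sofia: 09:45–10:00, 10:30–11:00, 14:15–14:45.
Yolanda ∩ Sofia ∩ Hassan: 09:45–10:00, 14:15–14:45.
Windows ≥ 30 min: 14:15–14:45.
Latest start in the last window 14:15–14:45 is 14:45 − 30 min = 14:15.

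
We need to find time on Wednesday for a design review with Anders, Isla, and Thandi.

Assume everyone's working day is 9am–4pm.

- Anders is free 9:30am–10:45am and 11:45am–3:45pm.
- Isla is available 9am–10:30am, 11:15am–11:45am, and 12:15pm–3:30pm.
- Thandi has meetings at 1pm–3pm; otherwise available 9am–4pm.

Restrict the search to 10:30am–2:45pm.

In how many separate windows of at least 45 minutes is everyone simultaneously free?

Thandi free within 09:00–16:00: 09:00–13:00, 15:00–16:00.
Anders ∩ Isla: 09:30–10:30, 12:15–15:30.
Anders ∩ Isla ∩ Thandi: 09:30–10:30, 12:15–13:00, 15:00–15:30.
Restricted to 10:30–14:45: 12:15–13:00.
Windows ≥ 45 min: 12:15–13:00.
That's 1 window.

1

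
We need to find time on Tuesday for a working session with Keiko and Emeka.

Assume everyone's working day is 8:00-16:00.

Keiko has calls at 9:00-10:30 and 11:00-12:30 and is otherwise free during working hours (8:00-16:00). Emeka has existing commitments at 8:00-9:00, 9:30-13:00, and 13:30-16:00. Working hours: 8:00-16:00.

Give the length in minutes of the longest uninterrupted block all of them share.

Keiko free within 08:00–16:00: 08:00–09:00, 10:30–11:00, 12:30–16:00.
Emeka free within 08:00–16:00: 09:00–09:30, 13:00–13:30.
Keiko ∩ Emeka: 13:00–13:30.
Single common window of 30 minutes.

30 minutes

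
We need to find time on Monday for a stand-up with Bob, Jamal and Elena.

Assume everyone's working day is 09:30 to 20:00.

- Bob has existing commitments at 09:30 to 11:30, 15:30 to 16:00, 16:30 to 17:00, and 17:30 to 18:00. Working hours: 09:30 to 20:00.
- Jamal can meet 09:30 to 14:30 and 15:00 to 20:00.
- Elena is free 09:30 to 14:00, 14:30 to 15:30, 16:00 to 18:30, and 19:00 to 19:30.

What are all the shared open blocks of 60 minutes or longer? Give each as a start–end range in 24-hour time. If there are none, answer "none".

Bob free within 09:30–20:00: 11:30–15:30, 16:00–16:30, 17:00–17:30, 18:00–20:00.
Bob ∩ Jamal: 11:30–14:30, 15:00–15:30, 16:00–16:30, 17:00–17:30, 18:00–20:00.
Bob ∩ Jamal ∩ Elena: 11:30–14:00, 15:00–15:30, 16:00–16:30, 17:00–17:30, 18:00–18:30, 19:00–19:30.
Windows ≥ 60 min: 11:30–14:00.

11:30–14:00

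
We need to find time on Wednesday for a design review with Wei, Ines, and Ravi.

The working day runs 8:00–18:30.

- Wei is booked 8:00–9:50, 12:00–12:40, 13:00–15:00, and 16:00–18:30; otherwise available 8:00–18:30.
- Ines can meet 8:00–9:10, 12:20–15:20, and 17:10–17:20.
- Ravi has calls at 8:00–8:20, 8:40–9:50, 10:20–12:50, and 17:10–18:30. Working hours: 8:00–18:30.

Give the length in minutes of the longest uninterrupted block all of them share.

Wei free within 08:00–18:30: 09:50–12:00, 12:40–13:00, 15:00–16:00.
Ravi free within 08:00–18:30: 08:20–08:40, 09:50–10:20, 12:50–17:10.
Wei ∩ Ines: 12:40–13:00, 15:00–15:20.
Wei ∩ Ines ∩ Ravi: 12:50–13:00, 15:00–15:20.
Common window lengths: 10, 20 min; longest is 20.

20 minutes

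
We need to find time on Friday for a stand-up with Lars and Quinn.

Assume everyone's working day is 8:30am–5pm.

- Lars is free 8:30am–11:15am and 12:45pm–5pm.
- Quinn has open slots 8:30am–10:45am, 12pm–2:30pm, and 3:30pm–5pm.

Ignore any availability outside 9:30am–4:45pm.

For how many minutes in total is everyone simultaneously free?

255 minutes

Lars ∩ Quinn: 08:30–10:45, 12:45–14:30, 15:30–17:00.
Restricted to 09:30–16:45: 09:30–10:45, 12:45–14:30, 15:30–16:45.
Total common minutes: 75 + 105 + 75 = 255.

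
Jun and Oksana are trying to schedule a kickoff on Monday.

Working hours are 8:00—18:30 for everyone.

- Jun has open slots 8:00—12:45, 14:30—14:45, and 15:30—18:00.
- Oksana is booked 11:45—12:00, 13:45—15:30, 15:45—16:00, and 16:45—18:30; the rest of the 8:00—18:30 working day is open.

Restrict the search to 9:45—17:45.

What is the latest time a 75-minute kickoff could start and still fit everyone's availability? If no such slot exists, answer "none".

Oksana free within 08:00–18:30: 08:00–11:45, 12:00–13:45, 15:30–15:45, 16:00–16:45.
Jun ∩ Oksana: 08:00–11:45, 12:00–12:45, 15:30–15:45, 16:00–16:45.
Restricted to 09:45–17:45: 09:45–11:45, 12:00–12:45, 15:30–15:45, 16:00–16:45.
Windows ≥ 75 min: 09:45–11:45.
Latest start in the last window 09:45–11:45 is 11:45 − 75 min = 10:30.

10:30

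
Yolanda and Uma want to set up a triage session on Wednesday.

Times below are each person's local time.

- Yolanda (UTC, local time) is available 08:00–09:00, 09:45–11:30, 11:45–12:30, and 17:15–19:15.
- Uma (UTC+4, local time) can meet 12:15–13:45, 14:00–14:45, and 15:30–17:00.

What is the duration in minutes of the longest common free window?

45 minutes

Yolanda → UTC: 08:00–09:00, 09:45–11:30, 11:45–12:30, 17:15–19:15.
Uma → UTC: 08:15–09:45, 10:00–10:45, 11:30–13:00.
Yolanda ∩ Uma: 08:15–09:00, 10:00–10:45, 11:45–12:30.
Common window lengths: 45, 45, 45 min; longest is 45.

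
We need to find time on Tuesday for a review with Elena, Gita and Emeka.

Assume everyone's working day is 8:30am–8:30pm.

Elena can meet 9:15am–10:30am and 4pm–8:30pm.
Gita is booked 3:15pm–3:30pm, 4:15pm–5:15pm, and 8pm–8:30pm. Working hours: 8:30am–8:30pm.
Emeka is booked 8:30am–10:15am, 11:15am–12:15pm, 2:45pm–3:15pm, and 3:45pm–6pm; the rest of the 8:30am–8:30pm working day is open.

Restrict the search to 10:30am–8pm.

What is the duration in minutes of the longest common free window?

Gita free within 08:30–20:30: 08:30–15:15, 15:30–16:15, 17:15–20:00.
Emeka free within 08:30–20:30: 10:15–11:15, 12:15–14:45, 15:15–15:45, 18:00–20:30.
Elena ∩ Gita: 09:15–10:30, 16:00–16:15, 17:15–20:00.
Elena ∩ Gita ∩ Emeka: 10:15–10:30, 18:00–20:00.
Restricted to 10:30–20:00: 18:00–20:00.
Single common window of 120 minutes.

120 minutes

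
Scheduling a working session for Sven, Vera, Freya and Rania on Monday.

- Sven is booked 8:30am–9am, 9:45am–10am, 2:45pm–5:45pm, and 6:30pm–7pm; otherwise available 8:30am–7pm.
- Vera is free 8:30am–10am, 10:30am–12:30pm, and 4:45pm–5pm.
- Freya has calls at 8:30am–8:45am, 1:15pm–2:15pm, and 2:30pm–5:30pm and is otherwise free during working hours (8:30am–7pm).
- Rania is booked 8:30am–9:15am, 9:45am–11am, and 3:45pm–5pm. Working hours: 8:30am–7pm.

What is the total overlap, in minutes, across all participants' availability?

Sven free within 08:30–19:00: 09:00–09:45, 10:00–14:45, 17:45–18:30.
Freya free within 08:30–19:00: 08:45–13:15, 14:15–14:30, 17:30–19:00.
Rania free within 08:30–19:00: 09:15–09:45, 11:00–15:45, 17:00–19:00.
Sven ∩ Vera: 09:00–09:45, 10:30–12:30.
Sven ∩ Vera ∩ Freya: 09:00–09:45, 10:30–12:30.
Sven ∩ Vera ∩ Freya ∩ Rania: 09:15–09:45, 11:00–12:30.
Total common minutes: 30 + 90 = 120.

120 minutes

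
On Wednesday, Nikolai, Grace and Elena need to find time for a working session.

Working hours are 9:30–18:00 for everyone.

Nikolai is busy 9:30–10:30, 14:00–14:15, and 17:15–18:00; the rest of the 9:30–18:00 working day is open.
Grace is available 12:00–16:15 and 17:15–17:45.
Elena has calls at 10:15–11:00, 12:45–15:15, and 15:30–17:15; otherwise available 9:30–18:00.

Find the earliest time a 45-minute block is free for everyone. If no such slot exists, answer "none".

12:00

Nikolai free within 09:30–18:00: 10:30–14:00, 14:15–17:15.
Elena free within 09:30–18:00: 09:30–10:15, 11:00–12:45, 15:15–15:30, 17:15–18:00.
Nikolai ∩ Grace: 12:00–14:00, 14:15–16:15.
Nikolai ∩ Grace ∩ Elena: 12:00–12:45, 15:15–15:30.
Windows ≥ 45 min: 12:00–12:45.
Earliest such window starts at 12:00.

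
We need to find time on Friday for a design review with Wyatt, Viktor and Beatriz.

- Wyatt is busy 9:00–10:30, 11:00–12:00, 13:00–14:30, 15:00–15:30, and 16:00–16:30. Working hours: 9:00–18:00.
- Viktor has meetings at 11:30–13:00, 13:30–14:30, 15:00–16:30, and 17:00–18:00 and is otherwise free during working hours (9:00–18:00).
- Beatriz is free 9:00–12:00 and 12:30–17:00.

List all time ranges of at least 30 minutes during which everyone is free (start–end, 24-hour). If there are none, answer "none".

Wyatt free within 09:00–18:00: 10:30–11:00, 12:00–13:00, 14:30–15:00, 15:30–16:00, 16:30–18:00.
Viktor free within 09:00–18:00: 09:00–11:30, 13:00–13:30, 14:30–15:00, 16:30–17:00.
Wyatt ∩ Viktor: 10:30–11:00, 14:30–15:00, 16:30–17:00.
Wyatt ∩ Viktor ∩ Beatriz: 10:30–11:00, 14:30–15:00, 16:30–17:00.
Windows ≥ 30 min: 10:30–11:00, 14:30–15:00, 16:30–17:00.

10:30–11:00, 14:30–15:00, 16:30–17:00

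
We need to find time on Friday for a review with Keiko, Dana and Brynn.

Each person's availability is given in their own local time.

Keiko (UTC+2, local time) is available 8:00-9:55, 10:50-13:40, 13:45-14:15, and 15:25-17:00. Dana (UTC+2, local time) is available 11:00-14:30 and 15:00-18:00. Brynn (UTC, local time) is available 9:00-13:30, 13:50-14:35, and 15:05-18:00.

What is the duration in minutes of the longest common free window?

Keiko → UTC: 06:00–07:55, 08:50–11:40, 11:45–12:15, 13:25–15:00.
Dana → UTC: 09:00–12:30, 13:00–16:00.
Brynn → UTC: 09:00–13:30, 13:50–14:35, 15:05–18:00.
Keiko ∩ Dana: 09:00–11:40, 11:45–12:15, 13:25–15:00.
Keiko ∩ Dana ∩ Brynn: 09:00–11:40, 11:45–12:15, 13:25–13:30, 13:50–14:35.
Common window lengths: 160, 30, 5, 45 min; longest is 160.

160 minutes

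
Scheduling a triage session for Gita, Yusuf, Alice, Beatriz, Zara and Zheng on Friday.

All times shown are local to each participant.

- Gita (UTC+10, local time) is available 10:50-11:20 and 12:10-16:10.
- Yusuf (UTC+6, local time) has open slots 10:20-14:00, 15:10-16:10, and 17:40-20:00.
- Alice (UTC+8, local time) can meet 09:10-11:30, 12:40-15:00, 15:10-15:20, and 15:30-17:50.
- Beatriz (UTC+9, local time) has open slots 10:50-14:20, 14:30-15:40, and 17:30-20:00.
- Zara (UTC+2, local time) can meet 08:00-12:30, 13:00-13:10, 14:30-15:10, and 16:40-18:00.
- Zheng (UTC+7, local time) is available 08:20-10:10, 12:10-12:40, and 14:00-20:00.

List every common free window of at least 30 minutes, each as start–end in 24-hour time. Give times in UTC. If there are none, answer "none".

Gita → UTC: 00:50–01:20, 02:10–06:10.
Yusuf → UTC: 04:20–08:00, 09:10–10:10, 11:40–14:00.
Alice → UTC: 01:10–03:30, 04:40–07:00, 07:10–07:20, 07:30–09:50.
Beatriz → UTC: 01:50–05:20, 05:30–06:40, 08:30–11:00.
Zara → UTC: 06:00–10:30, 11:00–11:10, 12:30–13:10, 14:40–16:00.
Zheng → UTC: 01:20–03:10, 05:10–05:40, 07:00–13:00.
Gita ∩ Yusuf: 04:20–06:10.
Gita ∩ Yusuf ∩ Alice: 04:40–06:10.
Gita ∩ Yusuf ∩ Alice ∩ Beatriz: 04:40–05:20, 05:30–06:10.
Gita ∩ Yusuf ∩ Alice ∩ Beatriz ∩ Zara: 06:00–06:10.
Gita ∩ Yusuf ∩ Alice ∩ Beatriz ∩ Zara ∩ Zheng: (none).
Windows ≥ 30 min: (none).

none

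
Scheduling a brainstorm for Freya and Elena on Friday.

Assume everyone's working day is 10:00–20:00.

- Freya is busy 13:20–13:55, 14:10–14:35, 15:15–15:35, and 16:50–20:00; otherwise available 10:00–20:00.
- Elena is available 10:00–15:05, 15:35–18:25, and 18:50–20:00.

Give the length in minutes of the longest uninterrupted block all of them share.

Freya free within 10:00–20:00: 10:00–13:20, 13:55–14:10, 14:35–15:15, 15:35–16:50.
Freya ∩ Elena: 10:00–13:20, 13:55–14:10, 14:35–15:05, 15:35–16:50.
Common window lengths: 200, 15, 30, 75 min; longest is 200.

200 minutes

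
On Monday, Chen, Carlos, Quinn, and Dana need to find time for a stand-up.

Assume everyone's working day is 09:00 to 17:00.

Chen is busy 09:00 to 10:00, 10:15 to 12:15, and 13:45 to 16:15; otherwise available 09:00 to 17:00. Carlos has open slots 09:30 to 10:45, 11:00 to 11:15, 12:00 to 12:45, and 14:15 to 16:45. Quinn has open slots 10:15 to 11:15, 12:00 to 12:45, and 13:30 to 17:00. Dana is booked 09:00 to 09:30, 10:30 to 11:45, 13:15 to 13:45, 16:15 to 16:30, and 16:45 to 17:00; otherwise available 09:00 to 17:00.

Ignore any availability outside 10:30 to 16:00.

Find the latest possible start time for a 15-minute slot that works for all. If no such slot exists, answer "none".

12:30

Chen free within 09:00–17:00: 10:00–10:15, 12:15–13:45, 16:15–17:00.
Dana free within 09:00–17:00: 09:30–10:30, 11:45–13:15, 13:45–16:15, 16:30–16:45.
Chen ∩ Carlos: 10:00–10:15, 12:15–12:45, 16:15–16:45.
Chen ∩ Carlos ∩ Quinn: 12:15–12:45, 16:15–16:45.
Chen ∩ Carlos ∩ Quinn ∩ Dana: 12:15–12:45, 16:30–16:45.
Restricted to 10:30–16:00: 12:15–12:45.
Windows ≥ 15 min: 12:15–12:45.
Latest start in the last window 12:15–12:45 is 12:45 − 15 min = 12:30.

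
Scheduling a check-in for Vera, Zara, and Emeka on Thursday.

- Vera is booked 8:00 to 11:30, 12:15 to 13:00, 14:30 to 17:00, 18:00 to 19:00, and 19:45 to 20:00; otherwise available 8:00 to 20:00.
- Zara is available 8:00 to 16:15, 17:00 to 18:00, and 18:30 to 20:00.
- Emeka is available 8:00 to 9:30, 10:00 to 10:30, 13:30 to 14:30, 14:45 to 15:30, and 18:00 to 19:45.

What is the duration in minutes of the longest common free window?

Vera free within 08:00–20:00: 11:30–12:15, 13:00–14:30, 17:00–18:00, 19:00–19:45.
Vera ∩ Zara: 11:30–12:15, 13:00–14:30, 17:00–18:00, 19:00–19:45.
Vera ∩ Zara ∩ Emeka: 13:30–14:30, 19:00–19:45.
Common window lengths: 60, 45 min; longest is 60.

60 minutes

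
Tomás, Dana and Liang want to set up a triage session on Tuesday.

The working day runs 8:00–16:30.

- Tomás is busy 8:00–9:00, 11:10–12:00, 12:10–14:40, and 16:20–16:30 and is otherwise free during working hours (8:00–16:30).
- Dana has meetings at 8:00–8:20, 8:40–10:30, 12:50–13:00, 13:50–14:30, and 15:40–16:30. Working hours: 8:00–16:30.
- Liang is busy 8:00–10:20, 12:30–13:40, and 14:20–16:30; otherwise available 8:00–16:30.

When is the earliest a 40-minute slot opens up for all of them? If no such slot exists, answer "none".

10:30

Tomás free within 08:00–16:30: 09:00–11:10, 12:00–12:10, 14:40–16:20.
Dana free within 08:00–16:30: 08:20–08:40, 10:30–12:50, 13:00–13:50, 14:30–15:40.
Liang free within 08:00–16:30: 10:20–12:30, 13:40–14:20.
Tomás ∩ Dana: 10:30–11:10, 12:00–12:10, 14:40–15:40.
Tomás ∩ Dana ∩ Liang: 10:30–11:10, 12:00–12:10.
Windows ≥ 40 min: 10:30–11:10.
Earliest such window starts at 10:30.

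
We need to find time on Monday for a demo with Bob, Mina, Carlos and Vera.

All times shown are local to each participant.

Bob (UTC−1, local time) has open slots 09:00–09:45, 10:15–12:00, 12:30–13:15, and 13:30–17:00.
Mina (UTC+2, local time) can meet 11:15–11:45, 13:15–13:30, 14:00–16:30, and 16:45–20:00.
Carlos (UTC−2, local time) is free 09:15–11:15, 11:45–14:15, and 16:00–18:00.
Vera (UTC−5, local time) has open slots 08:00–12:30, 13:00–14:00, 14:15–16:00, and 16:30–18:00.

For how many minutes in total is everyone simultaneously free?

Bob → UTC: 10:00–10:45, 11:15–13:00, 13:30–14:15, 14:30–18:00.
Mina → UTC: 09:15–09:45, 11:15–11:30, 12:00–14:30, 14:45–18:00.
Carlos → UTC: 11:15–13:15, 13:45–16:15, 18:00–20:00.
Vera → UTC: 13:00–17:30, 18:00–19:00, 19:15–21:00, 21:30–23:00.
Bob ∩ Mina: 11:15–11:30, 12:00–13:00, 13:30–14:15, 14:45–18:00.
Bob ∩ Mina ∩ Carlos: 11:15–11:30, 12:00–13:00, 13:45–14:15, 14:45–16:15.
Bob ∩ Mina ∩ Carlos ∩ Vera: 13:45–14:15, 14:45–16:15.
Total common minutes: 30 + 90 = 120.

120 minutes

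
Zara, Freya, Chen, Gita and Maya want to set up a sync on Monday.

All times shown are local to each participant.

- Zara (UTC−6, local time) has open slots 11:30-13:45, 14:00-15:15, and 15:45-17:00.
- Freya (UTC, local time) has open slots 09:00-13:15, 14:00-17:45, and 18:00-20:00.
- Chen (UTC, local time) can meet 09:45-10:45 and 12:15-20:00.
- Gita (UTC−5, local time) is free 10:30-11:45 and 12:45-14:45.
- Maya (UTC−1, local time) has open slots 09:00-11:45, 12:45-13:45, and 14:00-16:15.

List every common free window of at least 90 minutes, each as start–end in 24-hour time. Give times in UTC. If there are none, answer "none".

none

Zara → UTC: 17:30–19:45, 20:00–21:15, 21:45–23:00.
Freya → UTC: 09:00–13:15, 14:00–17:45, 18:00–20:00.
Chen → UTC: 09:45–10:45, 12:15–20:00.
Gita → UTC: 15:30–16:45, 17:45–19:45.
Maya → UTC: 10:00–12:45, 13:45–14:45, 15:00–17:15.
Zara ∩ Freya: 17:30–17:45, 18:00–19:45.
Zara ∩ Freya ∩ Chen: 17:30–17:45, 18:00–19:45.
Zara ∩ Freya ∩ Chen ∩ Gita: 18:00–19:45.
Zara ∩ Freya ∩ Chen ∩ Gita ∩ Maya: (none).
Windows ≥ 90 min: (none).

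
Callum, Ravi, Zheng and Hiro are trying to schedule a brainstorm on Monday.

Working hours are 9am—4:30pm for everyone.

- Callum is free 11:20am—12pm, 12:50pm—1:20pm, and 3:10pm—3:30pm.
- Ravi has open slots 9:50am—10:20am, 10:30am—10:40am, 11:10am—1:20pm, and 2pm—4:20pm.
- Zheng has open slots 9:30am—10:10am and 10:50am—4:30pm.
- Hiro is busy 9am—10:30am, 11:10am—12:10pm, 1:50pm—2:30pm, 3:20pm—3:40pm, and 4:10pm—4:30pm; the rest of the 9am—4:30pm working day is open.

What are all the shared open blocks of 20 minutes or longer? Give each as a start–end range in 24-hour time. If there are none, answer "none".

Hiro free within 09:00–16:30: 10:30–11:10, 12:10–13:50, 14:30–15:20, 15:40–16:10.
Callum ∩ Ravi: 11:20–12:00, 12:50–13:20, 15:10–15:30.
Callum ∩ Ravi ∩ Zheng: 11:20–12:00, 12:50–13:20, 15:10–15:30.
Callum ∩ Ravi ∩ Zheng ∩ Hiro: 12:50–13:20, 15:10–15:20.
Windows ≥ 20 min: 12:50–13:20.

12:50–13:20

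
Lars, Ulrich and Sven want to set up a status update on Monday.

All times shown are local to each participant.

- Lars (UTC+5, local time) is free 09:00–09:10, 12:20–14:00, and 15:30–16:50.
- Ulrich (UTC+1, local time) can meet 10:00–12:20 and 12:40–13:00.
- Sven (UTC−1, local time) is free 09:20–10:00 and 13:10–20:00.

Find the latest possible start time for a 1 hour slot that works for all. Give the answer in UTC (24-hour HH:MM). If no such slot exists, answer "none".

none

Lars → UTC: 04:00–04:10, 07:20–09:00, 10:30–11:50.
Ulrich → UTC: 09:00–11:20, 11:40–12:00.
Sven → UTC: 10:20–11:00, 14:10–21:00.
Lars ∩ Ulrich: 10:30–11:20, 11:40–11:50.
Lars ∩ Ulrich ∩ Sven: 10:30–11:00.
Windows ≥ 60 min: (none).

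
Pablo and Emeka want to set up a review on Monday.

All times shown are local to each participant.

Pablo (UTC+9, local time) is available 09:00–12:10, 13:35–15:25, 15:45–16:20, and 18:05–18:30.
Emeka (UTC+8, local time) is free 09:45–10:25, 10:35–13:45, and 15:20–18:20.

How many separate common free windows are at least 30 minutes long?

Pablo → UTC: 00:00–03:10, 04:35–06:25, 06:45–07:20, 09:05–09:30.
Emeka → UTC: 01:45–02:25, 02:35–05:45, 07:20–10:20.
Pablo ∩ Emeka: 01:45–02:25, 02:35–03:10, 04:35–05:45, 09:05–09:30.
Windows ≥ 30 min: 01:45–02:25, 02:35–03:10, 04:35–05:45.
That's 3 windows.

3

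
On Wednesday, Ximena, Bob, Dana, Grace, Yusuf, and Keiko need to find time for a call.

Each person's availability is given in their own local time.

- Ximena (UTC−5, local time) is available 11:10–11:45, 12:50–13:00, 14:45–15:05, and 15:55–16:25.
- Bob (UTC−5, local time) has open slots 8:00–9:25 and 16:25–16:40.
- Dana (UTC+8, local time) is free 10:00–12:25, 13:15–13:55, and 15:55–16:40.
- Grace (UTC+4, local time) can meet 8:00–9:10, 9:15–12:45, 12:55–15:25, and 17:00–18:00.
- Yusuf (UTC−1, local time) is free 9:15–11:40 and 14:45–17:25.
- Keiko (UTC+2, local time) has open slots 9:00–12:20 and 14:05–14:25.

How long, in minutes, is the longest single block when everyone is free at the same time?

0 minutes

Ximena → UTC: 16:10–16:45, 17:50–18:00, 19:45–20:05, 20:55–21:25.
Bob → UTC: 13:00–14:25, 21:25–21:40.
Dana → UTC: 02:00–04:25, 05:15–05:55, 07:55–08:40.
Grace → UTC: 04:00–05:10, 05:15–08:45, 08:55–11:25, 13:00–14:00.
Yusuf → UTC: 10:15–12:40, 15:45–18:25.
Keiko → UTC: 07:00–10:20, 12:05–12:25.
Ximena ∩ Bob: (none).
Ximena ∩ Bob ∩ Dana: (none).
Ximena ∩ Bob ∩ Dana ∩ Grace: (none).
Ximena ∩ Bob ∩ Dana ∩ Grace ∩ Yusuf: (none).
Ximena ∩ Bob ∩ Dana ∩ Grace ∩ Yusuf ∩ Keiko: (none).
No common window.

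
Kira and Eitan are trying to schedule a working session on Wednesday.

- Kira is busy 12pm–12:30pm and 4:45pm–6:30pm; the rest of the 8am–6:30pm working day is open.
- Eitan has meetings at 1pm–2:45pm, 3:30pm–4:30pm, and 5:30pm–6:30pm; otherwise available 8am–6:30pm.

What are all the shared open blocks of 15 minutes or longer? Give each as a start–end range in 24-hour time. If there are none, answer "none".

08:00–12:00, 12:30–13:00, 14:45–15:30, 16:30–16:45

Kira free within 08:00–18:30: 08:00–12:00, 12:30–16:45.
Eitan free within 08:00–18:30: 08:00–13:00, 14:45–15:30, 16:30–17:30.
Kira ∩ Eitan: 08:00–12:00, 12:30–13:00, 14:45–15:30, 16:30–16:45.
Windows ≥ 15 min: 08:00–12:00, 12:30–13:00, 14:45–15:30, 16:30–16:45.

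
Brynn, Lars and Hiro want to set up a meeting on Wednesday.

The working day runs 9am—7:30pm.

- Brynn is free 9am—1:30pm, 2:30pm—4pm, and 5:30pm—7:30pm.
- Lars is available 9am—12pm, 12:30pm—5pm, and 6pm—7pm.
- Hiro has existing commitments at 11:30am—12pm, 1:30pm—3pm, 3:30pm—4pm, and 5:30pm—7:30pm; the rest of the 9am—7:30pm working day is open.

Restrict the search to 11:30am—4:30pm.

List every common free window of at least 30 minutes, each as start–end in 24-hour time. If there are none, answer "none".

12:30–13:30, 15:00–15:30

Hiro free within 09:00–19:30: 09:00–11:30, 12:00–13:30, 15:00–15:30, 16:00–17:30.
Brynn ∩ Lars: 09:00–12:00, 12:30–13:30, 14:30–16:00, 18:00–19:00.
Brynn ∩ Lars ∩ Hiro: 09:00–11:30, 12:30–13:30, 15:00–15:30.
Restricted to 11:30–16:30: 12:30–13:30, 15:00–15:30.
Windows ≥ 30 min: 12:30–13:30, 15:00–15:30.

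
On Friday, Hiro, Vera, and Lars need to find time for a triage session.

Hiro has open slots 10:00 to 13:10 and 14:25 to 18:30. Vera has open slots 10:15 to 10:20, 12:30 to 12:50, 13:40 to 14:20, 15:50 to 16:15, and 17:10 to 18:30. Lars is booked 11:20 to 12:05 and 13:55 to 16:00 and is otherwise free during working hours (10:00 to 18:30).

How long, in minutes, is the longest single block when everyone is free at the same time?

Lars free within 10:00–18:30: 10:00–11:20, 12:05–13:55, 16:00–18:30.
Hiro ∩ Vera: 10:15–10:20, 12:30–12:50, 15:50–16:15, 17:10–18:30.
Hiro ∩ Vera ∩ Lars: 10:15–10:20, 12:30–12:50, 16:00–16:15, 17:10–18:30.
Common window lengths: 5, 20, 15, 80 min; longest is 80.

80 minutes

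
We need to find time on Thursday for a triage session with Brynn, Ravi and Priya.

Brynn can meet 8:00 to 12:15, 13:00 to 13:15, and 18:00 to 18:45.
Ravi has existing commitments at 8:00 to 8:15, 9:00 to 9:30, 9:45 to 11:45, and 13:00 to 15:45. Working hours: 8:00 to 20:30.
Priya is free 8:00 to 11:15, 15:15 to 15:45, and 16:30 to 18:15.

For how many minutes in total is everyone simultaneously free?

75 minutes

Ravi free within 08:00–20:30: 08:15–09:00, 09:30–09:45, 11:45–13:00, 15:45–20:30.
Brynn ∩ Ravi: 08:15–09:00, 09:30–09:45, 11:45–12:15, 18:00–18:45.
Brynn ∩ Ravi ∩ Priya: 08:15–09:00, 09:30–09:45, 18:00–18:15.
Total common minutes: 45 + 15 + 15 = 75.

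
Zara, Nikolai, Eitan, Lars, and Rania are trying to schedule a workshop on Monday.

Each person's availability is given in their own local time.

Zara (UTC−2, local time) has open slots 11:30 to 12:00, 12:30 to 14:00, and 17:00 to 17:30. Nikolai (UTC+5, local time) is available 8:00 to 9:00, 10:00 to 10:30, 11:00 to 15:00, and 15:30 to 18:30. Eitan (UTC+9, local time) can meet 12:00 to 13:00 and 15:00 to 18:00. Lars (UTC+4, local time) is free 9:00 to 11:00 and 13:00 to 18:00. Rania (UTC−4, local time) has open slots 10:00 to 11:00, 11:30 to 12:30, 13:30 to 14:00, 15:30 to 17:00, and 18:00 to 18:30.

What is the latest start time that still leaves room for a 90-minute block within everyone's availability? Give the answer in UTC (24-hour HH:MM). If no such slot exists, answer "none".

none

Zara → UTC: 13:30–14:00, 14:30–16:00, 19:00–19:30.
Nikolai → UTC: 03:00–04:00, 05:00–05:30, 06:00–10:00, 10:30–13:30.
Eitan → UTC: 03:00–04:00, 06:00–09:00.
Lars → UTC: 05:00–07:00, 09:00–14:00.
Rania → UTC: 14:00–15:00, 15:30–16:30, 17:30–18:00, 19:30–21:00, 22:00–22:30.
Zara ∩ Nikolai: (none).
Zara ∩ Nikolai ∩ Eitan: (none).
Zara ∩ Nikolai ∩ Eitan ∩ Lars: (none).
Zara ∩ Nikolai ∩ Eitan ∩ Lars ∩ Rania: (none).
Windows ≥ 90 min: (none).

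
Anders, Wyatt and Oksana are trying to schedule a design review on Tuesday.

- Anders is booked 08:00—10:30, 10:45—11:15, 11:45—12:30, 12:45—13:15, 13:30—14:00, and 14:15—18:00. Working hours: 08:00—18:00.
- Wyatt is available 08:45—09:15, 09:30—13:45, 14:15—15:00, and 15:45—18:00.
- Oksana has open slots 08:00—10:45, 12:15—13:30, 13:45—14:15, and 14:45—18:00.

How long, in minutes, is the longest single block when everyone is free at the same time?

Anders free within 08:00–18:00: 10:30–10:45, 11:15–11:45, 12:30–12:45, 13:15–13:30, 14:00–14:15.
Anders ∩ Wyatt: 10:30–10:45, 11:15–11:45, 12:30–12:45, 13:15–13:30.
Anders ∩ Wyatt ∩ Oksana: 10:30–10:45, 12:30–12:45, 13:15–13:30.
Common window lengths: 15, 15, 15 min; longest is 15.

15 minutes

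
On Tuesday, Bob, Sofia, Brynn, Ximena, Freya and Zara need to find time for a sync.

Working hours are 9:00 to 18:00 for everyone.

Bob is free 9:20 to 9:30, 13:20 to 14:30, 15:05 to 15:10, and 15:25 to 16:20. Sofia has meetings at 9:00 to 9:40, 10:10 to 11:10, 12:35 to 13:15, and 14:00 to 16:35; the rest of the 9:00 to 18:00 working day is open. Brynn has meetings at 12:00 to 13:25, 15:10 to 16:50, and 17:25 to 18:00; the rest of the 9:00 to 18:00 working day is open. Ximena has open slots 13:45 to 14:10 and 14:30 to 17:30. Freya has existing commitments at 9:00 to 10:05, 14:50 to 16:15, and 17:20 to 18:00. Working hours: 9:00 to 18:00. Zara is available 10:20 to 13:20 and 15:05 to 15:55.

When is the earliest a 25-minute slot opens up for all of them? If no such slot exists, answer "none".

none

Sofia free within 09:00–18:00: 09:40–10:10, 11:10–12:35, 13:15–14:00, 16:35–18:00.
Brynn free within 09:00–18:00: 09:00–12:00, 13:25–15:10, 16:50–17:25.
Freya free within 09:00–18:00: 10:05–14:50, 16:15–17:20.
Bob ∩ Sofia: 13:20–14:00.
Bob ∩ Sofia ∩ Brynn: 13:25–14:00.
Bob ∩ Sofia ∩ Brynn ∩ Ximena: 13:45–14:00.
Bob ∩ Sofia ∩ Brynn ∩ Ximena ∩ Freya: 13:45–14:00.
Bob ∩ Sofia ∩ Brynn ∩ Ximena ∩ Freya ∩ Zara: (none).
Windows ≥ 25 min: (none).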